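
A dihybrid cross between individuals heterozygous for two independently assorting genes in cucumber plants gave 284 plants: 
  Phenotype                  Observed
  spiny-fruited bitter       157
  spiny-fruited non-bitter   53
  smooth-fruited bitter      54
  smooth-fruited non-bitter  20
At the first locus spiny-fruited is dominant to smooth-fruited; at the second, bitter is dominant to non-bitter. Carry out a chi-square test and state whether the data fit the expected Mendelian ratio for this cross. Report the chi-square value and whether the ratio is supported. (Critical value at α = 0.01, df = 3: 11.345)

0.344; consistent

A dihybrid F₂ with independent assortment and complete dominance at both loci gives a 9:3:3:1 phenotypic ratio.
Total ratio parts = 16. Expected numbers out of 284:
  spiny-fruited bitter: 284 × 9/16 = 159.75
  spiny-fruited non-bitter: 284 × 3/16 = 53.25
  smooth-fruited bitter: 284 × 3/16 = 53.25
  smooth-fruited non-bitter: 284 × 1/16 = 17.75
χ² = Σ (O − E)² / E
  spiny-fruited bitter: (157 − 159.75)² / 159.75 = 0.0473
  spiny-fruited non-bitter: (53 − 53.25)² / 53.25 = 0.0012
  smooth-fruited bitter: (54 − 53.25)² / 53.25 = 0.0106
  smooth-fruited non-bitter: (20 − 17.75)² / 17.75 = 0.2852
χ² = 0.0473 + 0.0012 + 0.0106 + 0.2852 = 0.3443 ≈ 0.344
Degrees of freedom = 4 − 1 = 3; critical value at α = 0.01 is 11.345.
Since 0.344 < 11.345, we fail to reject the null hypothesis — the data are consistent with the 9:3:3:1 ratio.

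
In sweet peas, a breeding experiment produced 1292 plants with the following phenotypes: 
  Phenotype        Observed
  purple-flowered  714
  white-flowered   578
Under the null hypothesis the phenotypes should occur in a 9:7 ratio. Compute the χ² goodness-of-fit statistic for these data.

0.511

Total ratio parts = 16. Expected numbers out of 1292:
  purple-flowered: 1292 × 9/16 = 726.75
  white-flowered: 1292 × 7/16 = 565.25
χ² = Σ (O − E)² / E
  purple-flowered: (714 − 726.75)² / 726.75 = 0.2237
  white-flowered: (578 − 565.25)² / 565.25 = 0.2876
χ² = 0.2237 + 0.2876 = 0.5113 ≈ 0.511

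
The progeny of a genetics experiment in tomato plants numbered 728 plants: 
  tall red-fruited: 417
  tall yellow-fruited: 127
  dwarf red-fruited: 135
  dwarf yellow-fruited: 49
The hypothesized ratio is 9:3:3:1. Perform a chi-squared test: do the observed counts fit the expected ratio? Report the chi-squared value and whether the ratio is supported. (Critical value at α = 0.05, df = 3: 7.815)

The 9:3:3:1 ratio has 16 parts, so with N = 728 the expected counts are:
  tall red-fruited: 728 × 9/16 = 409.5
  tall yellow-fruited: 728 × 3/16 = 136.5
  dwarf red-fruited: 728 × 3/16 = 136.5
  dwarf yellow-fruited: 728 × 1/16 = 45.5
χ² = Σ (O − E)² / E
  tall red-fruited: (417 − 409.5)² / 409.5 = 0.1374
  tall yellow-fruited: (127 − 136.5)² / 136.5 = 0.6612
  dwarf red-fruited: (135 − 136.5)² / 136.5 = 0.0165
  dwarf yellow-fruited: (49 − 45.5)² / 45.5 = 0.2692
χ² = 0.1374 + 0.6612 + 0.0165 + 0.2692 = 1.0843 ≈ 1.084
Degrees of freedom = 4 − 1 = 3; critical value at α = 0.05 is 7.815.
Since 1.084 < 7.815, we fail to reject the null hypothesis — the data are consistent with the 9:3:3:1 ratio.

1.084; consistent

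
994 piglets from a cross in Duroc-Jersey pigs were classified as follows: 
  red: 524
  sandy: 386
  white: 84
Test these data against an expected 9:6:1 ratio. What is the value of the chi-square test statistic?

10.380

Expected counts for N = 994 under a 9:6:1 ratio (total parts = 16):
  red: 994 × 9/16 = 559.125
  sandy: 994 × 6/16 = 372.75
  white: 994 × 1/16 = 62.125
χ² = Σ (O − E)² / E
  red: (524 − 559.125)² / 559.125 = 2.2066
  sandy: (386 − 372.75)² / 372.75 = 0.4710
  white: (84 − 62.125)² / 62.125 = 7.7025
χ² = 2.2066 + 0.4710 + 7.7025 = 10.3801 ≈ 10.380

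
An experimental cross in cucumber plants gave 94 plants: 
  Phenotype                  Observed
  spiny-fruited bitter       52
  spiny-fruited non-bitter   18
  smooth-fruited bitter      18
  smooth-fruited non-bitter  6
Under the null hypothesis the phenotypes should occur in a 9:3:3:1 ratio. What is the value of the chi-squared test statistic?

0.033

Expected counts for N = 94 under a 9:3:3:1 ratio (total parts = 16):
  spiny-fruited bitter: 94 × 9/16 = 52.875
  spiny-fruited non-bitter: 94 × 3/16 = 17.625
  smooth-fruited bitter: 94 × 3/16 = 17.625
  smooth-fruited non-bitter: 94 × 1/16 = 5.875
χ² = Σ (O − E)² / E
  spiny-fruited bitter: (52 − 52.875)² / 52.875 = 0.0145
  spiny-fruited non-bitter: (18 − 17.625)² / 17.625 = 0.0080
  smooth-fruited bitter: (18 − 17.625)² / 17.625 = 0.0080
  smooth-fruited non-bitter: (6 − 5.875)² / 5.875 = 0.0027
χ² = 0.0145 + 0.0080 + 0.0080 + 0.0027 = 0.0332 ≈ 0.033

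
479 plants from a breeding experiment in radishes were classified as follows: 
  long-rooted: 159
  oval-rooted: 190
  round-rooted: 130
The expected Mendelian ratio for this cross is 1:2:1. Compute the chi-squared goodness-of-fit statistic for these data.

23.973

Total ratio parts = 4. Expected numbers out of 479:
  long-rooted: 479 × 1/4 = 119.75
  oval-rooted: 479 × 2/4 = 239.5
  round-rooted: 479 × 1/4 = 119.75
χ² = Σ (O − E)² / E
  long-rooted: (159 − 119.75)² / 119.75 = 12.8648
  oval-rooted: (190 − 239.5)² / 239.5 = 10.2307
  round-rooted: (130 − 119.75)² / 119.75 = 0.8773
χ² = 12.8648 + 10.2307 + 0.8773 = 23.9728 ≈ 23.973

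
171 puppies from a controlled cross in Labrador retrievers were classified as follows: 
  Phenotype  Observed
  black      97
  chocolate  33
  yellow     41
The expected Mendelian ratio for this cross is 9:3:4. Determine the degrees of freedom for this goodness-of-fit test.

A goodness-of-fit test with 3 phenotype classes has df = 3 − 1 = 2.

2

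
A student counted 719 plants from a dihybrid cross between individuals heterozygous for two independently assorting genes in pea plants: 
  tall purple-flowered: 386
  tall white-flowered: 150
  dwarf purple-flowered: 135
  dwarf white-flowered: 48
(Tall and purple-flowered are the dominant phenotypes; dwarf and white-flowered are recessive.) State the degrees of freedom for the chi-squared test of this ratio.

A dihybrid F₂ with independent assortment and complete dominance at both loci gives a 9:3:3:1 phenotypic ratio.
A goodness-of-fit test with 4 phenotype classes has df = 4 − 1 = 3.

3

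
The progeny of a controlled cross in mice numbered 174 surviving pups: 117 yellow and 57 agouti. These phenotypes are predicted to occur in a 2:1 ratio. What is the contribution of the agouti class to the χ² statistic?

0.017

Under the 2:1 hypothesis (Σ ratio = 3, N = 174):
  yellow: 174 × 2/3 = 116
  agouti: 174 × 1/3 = 58
Contribution of agouti: (57 − 58)² / 58 = 0.0172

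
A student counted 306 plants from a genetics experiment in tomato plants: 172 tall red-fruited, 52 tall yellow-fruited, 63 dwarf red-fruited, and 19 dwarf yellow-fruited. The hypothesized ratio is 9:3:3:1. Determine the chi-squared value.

1.056

Total ratio parts = 16. Expected numbers out of 306:
  tall red-fruited: 306 × 9/16 = 172.125
  tall yellow-fruited: 306 × 3/16 = 57.375
  dwarf red-fruited: 306 × 3/16 = 57.375
  dwarf yellow-fruited: 306 × 1/16 = 19.125
χ² = Σ (O − E)² / E
  tall red-fruited: (172 − 172.125)² / 172.125 = 0.0001
  tall yellow-fruited: (52 − 57.375)² / 57.375 = 0.5035
  dwarf red-fruited: (63 − 57.375)² / 57.375 = 0.5515
  dwarf yellow-fruited: (19 − 19.125)² / 19.125 = 0.0008
χ² = 0.0001 + 0.5035 + 0.5515 + 0.0008 = 1.0559 ≈ 1.056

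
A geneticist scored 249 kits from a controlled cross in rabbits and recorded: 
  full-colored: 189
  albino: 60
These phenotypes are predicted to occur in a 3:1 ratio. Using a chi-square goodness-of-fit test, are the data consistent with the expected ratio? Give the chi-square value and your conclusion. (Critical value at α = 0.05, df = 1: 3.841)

Expected counts for N = 249 under a 3:1 ratio (total parts = 4):
  full-colored: 249 × 3/4 = 186.75
  albino: 249 × 1/4 = 62.25
χ² = Σ (O − E)² / E
  full-colored: (189 − 186.75)² / 186.75 = 0.0271
  albino: (60 − 62.25)² / 62.25 = 0.0813
χ² = 0.0271 + 0.0813 = 0.1084 ≈ 0.108
Degrees of freedom = 2 − 1 = 1; critical value at α = 0.05 is 3.841.
Since 0.108 < 3.841, we fail to reject the null hypothesis — the data are consistent with the 3:1 ratio.

0.108; consistent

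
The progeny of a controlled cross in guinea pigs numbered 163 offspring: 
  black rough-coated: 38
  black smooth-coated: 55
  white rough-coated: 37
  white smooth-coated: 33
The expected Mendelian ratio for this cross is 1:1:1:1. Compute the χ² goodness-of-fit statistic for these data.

The 1:1:1:1 ratio has 4 parts, so with N = 163 the expected counts are:
  black rough-coated: 163 × 1/4 = 40.75
  black smooth-coated: 163 × 1/4 = 40.75
  white rough-coated: 163 × 1/4 = 40.75
  white smooth-coated: 163 × 1/4 = 40.75
χ² = Σ (O − E)² / E
  black rough-coated: (38 − 40.75)² / 40.75 = 0.1856
  black smooth-coated: (55 − 40.75)² / 40.75 = 4.9831
  white rough-coated: (37 − 40.75)² / 40.75 = 0.3451
  white smooth-coated: (33 − 40.75)² / 40.75 = 1.4739
χ² = 0.1856 + 4.9831 + 0.3451 + 1.4739 = 6.9877 ≈ 6.988

6.988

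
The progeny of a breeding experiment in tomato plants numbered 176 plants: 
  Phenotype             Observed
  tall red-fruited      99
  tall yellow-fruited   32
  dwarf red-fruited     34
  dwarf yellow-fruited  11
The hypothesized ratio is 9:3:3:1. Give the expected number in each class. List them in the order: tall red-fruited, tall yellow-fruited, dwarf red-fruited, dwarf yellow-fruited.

99, 33, 33, 11

Under the 9:3:3:1 hypothesis (Σ ratio = 16, N = 176):
  tall red-fruited: 176 × 9/16 = 99
  tall yellow-fruited: 176 × 3/16 = 33
  dwarf red-fruited: 176 × 3/16 = 33
  dwarf yellow-fruited: 176 × 1/16 = 11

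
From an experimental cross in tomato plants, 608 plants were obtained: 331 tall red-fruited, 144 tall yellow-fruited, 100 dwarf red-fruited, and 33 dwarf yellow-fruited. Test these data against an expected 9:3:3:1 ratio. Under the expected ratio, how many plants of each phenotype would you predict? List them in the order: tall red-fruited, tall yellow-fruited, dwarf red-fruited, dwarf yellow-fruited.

342, 114, 114, 38

Total ratio parts = 16. Expected numbers out of 608:
  tall red-fruited: 608 × 9/16 = 342
  tall yellow-fruited: 608 × 3/16 = 114
  dwarf red-fruited: 608 × 3/16 = 114
  dwarf yellow-fruited: 608 × 1/16 = 38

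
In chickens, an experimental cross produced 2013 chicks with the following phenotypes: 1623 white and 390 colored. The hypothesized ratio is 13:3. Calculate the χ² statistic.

0.515

The 13:3 ratio has 16 parts, so with N = 2013 the expected counts are:
  white: 2013 × 13/16 = 1635.5625
  colored: 2013 × 3/16 = 377.4375
χ² = Σ (O − E)² / E
  white: (1623 − 1635.5625)² / 1635.5625 = 0.0965
  colored: (390 − 377.4375)² / 377.4375 = 0.4181
χ² = 0.0965 + 0.4181 = 0.5146 ≈ 0.515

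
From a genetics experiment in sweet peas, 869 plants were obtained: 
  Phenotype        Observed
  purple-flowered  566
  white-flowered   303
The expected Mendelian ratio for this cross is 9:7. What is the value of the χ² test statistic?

27.860

Total ratio parts = 16. Expected numbers out of 869:
  purple-flowered: 869 × 9/16 = 488.8125
  white-flowered: 869 × 7/16 = 380.1875
χ² = Σ (O − E)² / E
  purple-flowered: (566 − 488.8125)² / 488.8125 = 12.1885
  white-flowered: (303 − 380.1875)² / 380.1875 = 15.6710
χ² = 12.1885 + 15.6710 = 27.8595 ≈ 27.860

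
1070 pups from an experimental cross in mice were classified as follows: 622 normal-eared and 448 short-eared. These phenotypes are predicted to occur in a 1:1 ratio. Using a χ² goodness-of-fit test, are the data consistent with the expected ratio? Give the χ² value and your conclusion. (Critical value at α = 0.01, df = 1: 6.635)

28.295; not consistent

Under the 1:1 hypothesis (Σ ratio = 2, N = 1070):
  normal-eared: 1070 × 1/2 = 535
  short-eared: 1070 × 1/2 = 535
χ² = Σ (O − E)² / E
  normal-eared: (622 − 535)² / 535 = 14.1477
  short-eared: (448 − 535)² / 535 = 14.1477
χ² = 14.1477 + 14.1477 = 28.2954 ≈ 28.295
Degrees of freedom = 2 − 1 = 1; critical value at α = 0.01 is 6.635.
Since 28.295 > 6.635, we reject the null hypothesis — the data do not fit the 1:1 ratio.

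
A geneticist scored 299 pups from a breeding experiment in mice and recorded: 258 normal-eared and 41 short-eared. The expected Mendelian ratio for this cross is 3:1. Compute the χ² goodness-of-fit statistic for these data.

Total ratio parts = 4. Expected numbers out of 299:
  normal-eared: 299 × 3/4 = 224.25
  short-eared: 299 × 1/4 = 74.75
χ² = Σ (O − E)² / E
  normal-eared: (258 − 224.25)² / 224.25 = 5.0794
  short-eared: (41 − 74.75)² / 74.75 = 15.2383
χ² = 5.0794 + 15.2383 = 20.3177 ≈ 20.318

20.318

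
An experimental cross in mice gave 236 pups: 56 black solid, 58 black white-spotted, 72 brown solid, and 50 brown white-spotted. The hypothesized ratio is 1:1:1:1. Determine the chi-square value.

The 1:1:1:1 ratio has 4 parts, so with N = 236 the expected counts are:
  black solid: 236 × 1/4 = 59
  black white-spotted: 236 × 1/4 = 59
  brown solid: 236 × 1/4 = 59
  brown white-spotted: 236 × 1/4 = 59
χ² = Σ (O − E)² / E
  black solid: (56 − 59)² / 59 = 0.1525
  black white-spotted: (58 − 59)² / 59 = 0.0169
  brown solid: (72 − 59)² / 59 = 2.8644
  brown white-spotted: (50 − 59)² / 59 = 1.3729
χ² = 0.1525 + 0.0169 + 2.8644 + 1.3729 = 4.4067 ≈ 4.407

4.407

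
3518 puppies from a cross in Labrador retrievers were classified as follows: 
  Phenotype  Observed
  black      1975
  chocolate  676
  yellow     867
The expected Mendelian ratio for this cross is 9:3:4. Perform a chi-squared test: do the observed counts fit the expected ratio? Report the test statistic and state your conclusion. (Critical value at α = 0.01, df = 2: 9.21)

The 9:3:4 ratio has 16 parts, so with N = 3518 the expected counts are:
  black: 3518 × 9/16 = 1978.875
  chocolate: 3518 × 3/16 = 659.625
  yellow: 3518 × 4/16 = 879.5
χ² = Σ (O − E)² / E
  black: (1975 − 1978.875)² / 1978.875 = 0.0076
  chocolate: (676 − 659.625)² / 659.625 = 0.4065
  yellow: (867 − 879.5)² / 879.5 = 0.1777
χ² = 0.0076 + 0.4065 + 0.1777 = 0.5918 ≈ 0.592
Degrees of freedom = 3 − 1 = 2; critical value at α = 0.01 is 9.21.
Since 0.592 < 9.21, we fail to reject the null hypothesis — the data are consistent with the 9:3:4 ratio.

0.592; consistent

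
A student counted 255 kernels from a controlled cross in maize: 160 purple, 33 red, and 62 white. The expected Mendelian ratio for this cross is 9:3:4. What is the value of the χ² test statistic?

6.549

Under the 9:3:4 hypothesis (Σ ratio = 16, N = 255):
  purple: 255 × 9/16 = 143.4375
  red: 255 × 3/16 = 47.8125
  white: 255 × 4/16 = 63.75
χ² = Σ (O − E)² / E
  purple: (160 − 143.4375)² / 143.4375 = 1.9124
  red: (33 − 47.8125)² / 47.8125 = 4.5890
  white: (62 − 63.75)² / 63.75 = 0.0480
χ² = 1.9124 + 4.5890 + 0.0480 = 6.5494 ≈ 6.549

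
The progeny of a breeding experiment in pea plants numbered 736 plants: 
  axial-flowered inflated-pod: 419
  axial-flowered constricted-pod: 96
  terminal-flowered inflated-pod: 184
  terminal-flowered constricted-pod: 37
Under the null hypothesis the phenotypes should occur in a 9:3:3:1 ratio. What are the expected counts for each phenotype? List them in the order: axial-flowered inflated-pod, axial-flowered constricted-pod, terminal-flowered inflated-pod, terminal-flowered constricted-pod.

Expected counts for N = 736 under a 9:3:3:1 ratio (total parts = 16):
  axial-flowered inflated-pod: 736 × 9/16 = 414
  axial-flowered constricted-pod: 736 × 3/16 = 138
  terminal-flowered inflated-pod: 736 × 3/16 = 138
  terminal-flowered constricted-pod: 736 × 1/16 = 46

414, 138, 138, 46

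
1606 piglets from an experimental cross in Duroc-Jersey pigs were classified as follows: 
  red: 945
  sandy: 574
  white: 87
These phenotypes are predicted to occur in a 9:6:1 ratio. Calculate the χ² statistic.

5.025

Total ratio parts = 16. Expected numbers out of 1606:
  red: 1606 × 9/16 = 903.375
  sandy: 1606 × 6/16 = 602.25
  white: 1606 × 1/16 = 100.375
χ² = Σ (O − E)² / E
  red: (945 − 903.375)² / 903.375 = 1.9180
  sandy: (574 − 602.25)² / 602.25 = 1.3251
  white: (87 − 100.375)² / 100.375 = 1.7822
χ² = 1.9180 + 1.3251 + 1.7822 = 5.0253 ≈ 5.025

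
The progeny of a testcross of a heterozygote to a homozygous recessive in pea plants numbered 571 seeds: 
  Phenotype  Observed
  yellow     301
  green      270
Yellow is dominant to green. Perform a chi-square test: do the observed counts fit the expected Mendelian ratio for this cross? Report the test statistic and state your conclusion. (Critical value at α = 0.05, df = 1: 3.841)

A testcross of a heterozygote (Aa × aa) gives a 1:1 phenotypic ratio.
Under the 1:1 hypothesis (Σ ratio = 2, N = 571):
  yellow: 571 × 1/2 = 285.5
  green: 571 × 1/2 = 285.5
χ² = Σ (O − E)² / E
  yellow: (301 − 285.5)² / 285.5 = 0.8415
  green: (270 − 285.5)² / 285.5 = 0.8415
χ² = 0.8415 + 0.8415 = 1.683
Degrees of freedom = 2 − 1 = 1; critical value at α = 0.05 is 3.841.
Since 1.683 < 3.841, we fail to reject the null hypothesis — the data are consistent with the 1:1 ratio.

1.683; consistent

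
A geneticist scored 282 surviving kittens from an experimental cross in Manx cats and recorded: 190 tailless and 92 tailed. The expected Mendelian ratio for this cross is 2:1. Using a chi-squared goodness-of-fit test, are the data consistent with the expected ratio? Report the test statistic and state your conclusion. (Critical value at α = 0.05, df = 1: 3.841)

0.064; consistent

The 2:1 ratio has 3 parts, so with N = 282 the expected counts are:
  tailless: 282 × 2/3 = 188
  tailed: 282 × 1/3 = 94
χ² = Σ (O − E)² / E
  tailless: (190 − 188)² / 188 = 0.0213
  tailed: (92 − 94)² / 94 = 0.0426
χ² = 0.0213 + 0.0426 = 0.0639 ≈ 0.064
Degrees of freedom = 2 − 1 = 1; critical value at α = 0.05 is 3.841.
Since 0.064 < 3.841, we fail to reject the null hypothesis — the data are consistent with the 2:1 ratio.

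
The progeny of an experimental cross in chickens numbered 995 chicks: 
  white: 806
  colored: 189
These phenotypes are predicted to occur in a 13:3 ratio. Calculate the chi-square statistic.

0.039

The 13:3 ratio has 16 parts, so with N = 995 the expected counts are:
  white: 995 × 13/16 = 808.4375
  colored: 995 × 3/16 = 186.5625
χ² = Σ (O − E)² / E
  white: (806 − 808.4375)² / 808.4375 = 0.0073
  colored: (189 − 186.5625)² / 186.5625 = 0.0318
χ² = 0.0073 + 0.0318 = 0.0391 ≈ 0.039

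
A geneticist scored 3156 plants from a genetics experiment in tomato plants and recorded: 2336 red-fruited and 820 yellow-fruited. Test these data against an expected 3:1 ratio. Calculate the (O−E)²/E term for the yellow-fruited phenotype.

1.218

Total ratio parts = 4. Expected numbers out of 3156:
  red-fruited: 3156 × 3/4 = 2367
  yellow-fruited: 3156 × 1/4 = 789
Contribution of yellow-fruited: (820 − 789)² / 789 = 1.2180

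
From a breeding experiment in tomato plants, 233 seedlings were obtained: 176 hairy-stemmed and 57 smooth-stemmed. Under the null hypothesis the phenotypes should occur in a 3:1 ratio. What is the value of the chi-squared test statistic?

0.036

Total ratio parts = 4. Expected numbers out of 233:
  hairy-stemmed: 233 × 3/4 = 174.75
  smooth-stemmed: 233 × 1/4 = 58.25
χ² = Σ (O − E)² / E
  hairy-stemmed: (176 − 174.75)² / 174.75 = 0.0089
  smooth-stemmed: (57 − 58.25)² / 58.25 = 0.0268
χ² = 0.0089 + 0.0268 = 0.0357 ≈ 0.036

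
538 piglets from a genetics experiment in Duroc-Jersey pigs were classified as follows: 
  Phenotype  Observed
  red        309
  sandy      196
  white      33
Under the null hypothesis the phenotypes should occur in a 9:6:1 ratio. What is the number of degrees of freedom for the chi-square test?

2

A goodness-of-fit test with 3 phenotype classes has df = 3 − 1 = 2.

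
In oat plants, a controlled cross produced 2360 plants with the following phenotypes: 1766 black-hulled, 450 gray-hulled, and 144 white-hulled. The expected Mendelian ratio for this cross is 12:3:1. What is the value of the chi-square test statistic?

0.219

Total ratio parts = 16. Expected numbers out of 2360:
  black-hulled: 2360 × 12/16 = 1770
  gray-hulled: 2360 × 3/16 = 442.5
  white-hulled: 2360 × 1/16 = 147.5
χ² = Σ (O − E)² / E
  black-hulled: (1766 − 1770)² / 1770 = 0.0090
  gray-hulled: (450 − 442.5)² / 442.5 = 0.1271
  white-hulled: (144 − 147.5)² / 147.5 = 0.0831
χ² = 0.0090 + 0.1271 + 0.0831 = 0.2192 ≈ 0.219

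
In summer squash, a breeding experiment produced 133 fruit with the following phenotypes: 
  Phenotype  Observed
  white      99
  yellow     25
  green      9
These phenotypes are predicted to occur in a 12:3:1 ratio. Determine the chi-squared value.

0.063

Expected counts for N = 133 under a 12:3:1 ratio (total parts = 16):
  white: 133 × 12/16 = 99.75
  yellow: 133 × 3/16 = 24.9375
  green: 133 × 1/16 = 8.3125
χ² = Σ (O − E)² / E
  white: (99 − 99.75)² / 99.75 = 0.0056
  yellow: (25 − 24.9375)² / 24.9375 = 0.0002
  green: (9 − 8.3125)² / 8.3125 = 0.0569
χ² = 0.0056 + 0.0002 + 0.0569 = 0.0627 ≈ 0.063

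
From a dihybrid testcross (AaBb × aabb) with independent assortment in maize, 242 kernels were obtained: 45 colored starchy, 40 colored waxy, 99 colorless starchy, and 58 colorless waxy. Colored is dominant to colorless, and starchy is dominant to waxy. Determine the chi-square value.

A dihybrid testcross with independent assortment gives a 1:1:1:1 ratio.
Total ratio parts = 4. Expected numbers out of 242:
  colored starchy: 242 × 1/4 = 60.5
  colored waxy: 242 × 1/4 = 60.5
  colorless starchy: 242 × 1/4 = 60.5
  colorless waxy: 242 × 1/4 = 60.5
χ² = Σ (O − E)² / E
  colored starchy: (45 − 60.5)² / 60.5 = 3.9711
  colored waxy: (40 − 60.5)² / 60.5 = 6.9463
  colorless starchy: (99 − 60.5)² / 60.5 = 24.5000
  colorless waxy: (58 − 60.5)² / 60.5 = 0.1033
χ² = 3.9711 + 6.9463 + 24.5000 + 0.1033 = 35.5207 ≈ 35.521

35.521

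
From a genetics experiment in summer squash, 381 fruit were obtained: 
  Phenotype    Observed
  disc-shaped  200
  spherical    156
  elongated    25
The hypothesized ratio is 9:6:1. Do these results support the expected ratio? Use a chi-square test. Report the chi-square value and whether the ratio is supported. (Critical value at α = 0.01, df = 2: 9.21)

2.221; consistent

Expected counts for N = 381 under a 9:6:1 ratio (total parts = 16):
  disc-shaped: 381 × 9/16 = 214.3125
  spherical: 381 × 6/16 = 142.875
  elongated: 381 × 1/16 = 23.8125
χ² = Σ (O − E)² / E
  disc-shaped: (200 − 214.3125)² / 214.3125 = 0.9558
  spherical: (156 − 142.875)² / 142.875 = 1.2057
  elongated: (25 − 23.8125)² / 23.8125 = 0.0592
χ² = 0.9558 + 1.2057 + 0.0592 = 2.2207 ≈ 2.221
Degrees of freedom = 3 − 1 = 2; critical value at α = 0.01 is 9.21.
Since 2.221 < 9.21, we fail to reject the null hypothesis — the data are consistent with the 9:6:1 ratio.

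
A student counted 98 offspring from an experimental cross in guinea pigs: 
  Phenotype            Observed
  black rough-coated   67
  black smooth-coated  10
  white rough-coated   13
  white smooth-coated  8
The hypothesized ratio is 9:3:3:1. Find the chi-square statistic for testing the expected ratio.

8.522

Under the 9:3:3:1 hypothesis (Σ ratio = 16, N = 98):
  black rough-coated: 98 × 9/16 = 55.125
  black smooth-coated: 98 × 3/16 = 18.375
  white rough-coated: 98 × 3/16 = 18.375
  white smooth-coated: 98 × 1/16 = 6.125
χ² = Σ (O − E)² / E
  black rough-coated: (67 − 55.125)² / 55.125 = 2.5581
  black smooth-coated: (10 − 18.375)² / 18.375 = 3.8172
  white rough-coated: (13 − 18.375)² / 18.375 = 1.5723
  white smooth-coated: (8 − 6.125)² / 6.125 = 0.5740
χ² = 2.5581 + 3.8172 + 1.5723 + 0.5740 = 8.5216 ≈ 8.522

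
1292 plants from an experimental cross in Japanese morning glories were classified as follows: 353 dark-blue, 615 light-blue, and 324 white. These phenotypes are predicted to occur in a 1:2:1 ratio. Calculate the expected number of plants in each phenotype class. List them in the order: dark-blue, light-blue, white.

Total ratio parts = 4. Expected numbers out of 1292:
  dark-blue: 1292 × 1/4 = 323
  light-blue: 1292 × 2/4 = 646
  white: 1292 × 1/4 = 323

323, 646, 323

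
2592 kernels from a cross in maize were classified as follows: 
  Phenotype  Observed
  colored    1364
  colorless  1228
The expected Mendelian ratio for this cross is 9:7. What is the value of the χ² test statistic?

13.852

Expected counts for N = 2592 under a 9:7 ratio (total parts = 16):
  colored: 2592 × 9/16 = 1458
  colorless: 2592 × 7/16 = 1134
χ² = Σ (O − E)² / E
  colored: (1364 − 1458)² / 1458 = 6.0604
  colorless: (1228 − 1134)² / 1134 = 7.7919
χ² = 6.0604 + 7.7919 = 13.8523 ≈ 13.852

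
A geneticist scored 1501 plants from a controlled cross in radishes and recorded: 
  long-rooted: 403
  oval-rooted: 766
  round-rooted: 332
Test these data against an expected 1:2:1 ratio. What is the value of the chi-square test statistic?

Expected counts for N = 1501 under a 1:2:1 ratio (total parts = 4):
  long-rooted: 1501 × 1/4 = 375.25
  oval-rooted: 1501 × 2/4 = 750.5
  round-rooted: 1501 × 1/4 = 375.25
χ² = Σ (O − E)² / E
  long-rooted: (403 − 375.25)² / 375.25 = 2.0521
  oval-rooted: (766 − 750.5)² / 750.5 = 0.3201
  round-rooted: (332 − 375.25)² / 375.25 = 4.9848
χ² = 2.0521 + 0.3201 + 4.9848 = 7.357

7.357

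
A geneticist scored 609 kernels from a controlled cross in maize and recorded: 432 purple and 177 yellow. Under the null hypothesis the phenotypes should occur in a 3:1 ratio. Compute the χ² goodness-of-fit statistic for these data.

Expected counts for N = 609 under a 3:1 ratio (total parts = 4):
  purple: 609 × 3/4 = 456.75
  yellow: 609 × 1/4 = 152.25
χ² = Σ (O − E)² / E
  purple: (432 − 456.75)² / 456.75 = 1.3411
  yellow: (177 − 152.25)² / 152.25 = 4.0234
χ² = 1.3411 + 4.0234 = 5.3645 ≈ 5.365

5.365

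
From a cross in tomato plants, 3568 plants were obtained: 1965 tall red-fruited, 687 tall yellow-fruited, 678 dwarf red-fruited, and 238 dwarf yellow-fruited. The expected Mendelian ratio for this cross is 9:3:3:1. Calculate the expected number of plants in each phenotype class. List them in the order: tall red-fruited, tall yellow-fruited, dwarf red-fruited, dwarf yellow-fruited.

Under the 9:3:3:1 hypothesis (Σ ratio = 16, N = 3568):
  tall red-fruited: 3568 × 9/16 = 2007
  tall yellow-fruited: 3568 × 3/16 = 669
  dwarf red-fruited: 3568 × 3/16 = 669
  dwarf yellow-fruited: 3568 × 1/16 = 223

2007, 669, 669, 223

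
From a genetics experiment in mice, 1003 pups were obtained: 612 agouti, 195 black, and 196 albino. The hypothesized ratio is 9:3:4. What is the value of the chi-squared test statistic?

The 9:3:4 ratio has 16 parts, so with N = 1003 the expected counts are:
  agouti: 1003 × 9/16 = 564.1875
  black: 1003 × 3/16 = 188.0625
  albino: 1003 × 4/16 = 250.75
χ² = Σ (O − E)² / E
  agouti: (612 − 564.1875)² / 564.1875 = 4.0519
  black: (195 − 188.0625)² / 188.0625 = 0.2559
  albino: (196 − 250.75)² / 250.75 = 11.9544
χ² = 4.0519 + 0.2559 + 11.9544 = 16.2622 ≈ 16.262

16.262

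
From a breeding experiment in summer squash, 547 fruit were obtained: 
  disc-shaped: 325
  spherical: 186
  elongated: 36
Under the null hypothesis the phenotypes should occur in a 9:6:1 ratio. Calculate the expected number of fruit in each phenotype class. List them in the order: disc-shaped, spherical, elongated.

Expected counts for N = 547 under a 9:6:1 ratio (total parts = 16):
  disc-shaped: 547 × 9/16 = 307.6875
  spherical: 547 × 6/16 = 205.125
  elongated: 547 × 1/16 = 34.1875

307.6875, 205.125, 34.1875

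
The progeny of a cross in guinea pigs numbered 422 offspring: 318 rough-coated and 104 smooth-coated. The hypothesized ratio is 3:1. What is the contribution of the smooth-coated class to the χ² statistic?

0.021

The 3:1 ratio has 4 parts, so with N = 422 the expected counts are:
  rough-coated: 422 × 3/4 = 316.5
  smooth-coated: 422 × 1/4 = 105.5
Contribution of smooth-coated: (104 − 105.5)² / 105.5 = 0.0213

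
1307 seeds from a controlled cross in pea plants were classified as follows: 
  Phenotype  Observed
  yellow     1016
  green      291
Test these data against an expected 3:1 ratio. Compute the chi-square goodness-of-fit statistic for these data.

Under the 3:1 hypothesis (Σ ratio = 4, N = 1307):
  yellow: 1307 × 3/4 = 980.25
  green: 1307 × 1/4 = 326.75
χ² = Σ (O − E)² / E
  yellow: (1016 − 980.25)² / 980.25 = 1.3038
  green: (291 − 326.75)² / 326.75 = 3.9114
χ² = 1.3038 + 3.9114 = 5.2152 ≈ 5.215

5.215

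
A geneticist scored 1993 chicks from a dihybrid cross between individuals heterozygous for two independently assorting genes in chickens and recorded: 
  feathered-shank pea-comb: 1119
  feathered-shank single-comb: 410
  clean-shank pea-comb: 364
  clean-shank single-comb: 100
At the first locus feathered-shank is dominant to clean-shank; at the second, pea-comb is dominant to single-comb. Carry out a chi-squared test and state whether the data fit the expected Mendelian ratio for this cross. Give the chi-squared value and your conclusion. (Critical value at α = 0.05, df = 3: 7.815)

A dihybrid F₂ with independent assortment and complete dominance at both loci gives a 9:3:3:1 phenotypic ratio.
The 9:3:3:1 ratio has 16 parts, so with N = 1993 the expected counts are:
  feathered-shank pea-comb: 1993 × 9/16 = 1121.0625
  feathered-shank single-comb: 1993 × 3/16 = 373.6875
  clean-shank pea-comb: 1993 × 3/16 = 373.6875
  clean-shank single-comb: 1993 × 1/16 = 124.5625
χ² = Σ (O − E)² / E
  feathered-shank pea-comb: (1119 − 1121.0625)² / 1121.0625 = 0.0038
  feathered-shank single-comb: (410 − 373.6875)² / 373.6875 = 3.5286
  clean-shank pea-comb: (364 − 373.6875)² / 373.6875 = 0.2511
  clean-shank single-comb: (100 − 124.5625)² / 124.5625 = 4.8435
χ² = 0.0038 + 3.5286 + 0.2511 + 4.8435 = 8.627
Degrees of freedom = 4 − 1 = 3; critical value at α = 0.05 is 7.815.
Since 8.627 > 7.815, we reject the null hypothesis — the data do not fit the 9:3:3:1 ratio.

8.627; not consistent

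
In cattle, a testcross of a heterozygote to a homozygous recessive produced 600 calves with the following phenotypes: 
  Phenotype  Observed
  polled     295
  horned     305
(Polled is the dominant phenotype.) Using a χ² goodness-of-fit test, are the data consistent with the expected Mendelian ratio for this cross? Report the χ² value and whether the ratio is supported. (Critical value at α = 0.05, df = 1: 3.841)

A testcross of a heterozygote (Aa × aa) gives a 1:1 phenotypic ratio.
Total ratio parts = 2. Expected numbers out of 600:
  polled: 600 × 1/2 = 300
  horned: 600 × 1/2 = 300
χ² = Σ (O − E)² / E
  polled: (295 − 300)² / 300 = 0.0833
  horned: (305 − 300)² / 300 = 0.0833
χ² = 0.0833 + 0.0833 = 0.1666 ≈ 0.167
Degrees of freedom = 2 − 1 = 1; critical value at α = 0.05 is 3.841.
Since 0.167 < 3.841, we fail to reject the null hypothesis — the data are consistent with the 1:1 ratio.

0.167; consistent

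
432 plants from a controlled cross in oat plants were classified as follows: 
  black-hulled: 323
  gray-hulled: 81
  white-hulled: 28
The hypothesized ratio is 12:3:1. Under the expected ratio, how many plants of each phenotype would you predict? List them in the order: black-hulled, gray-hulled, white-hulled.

324, 81, 27

Under the 12:3:1 hypothesis (Σ ratio = 16, N = 432):
  black-hulled: 432 × 12/16 = 324
  gray-hulled: 432 × 3/16 = 81
  white-hulled: 432 × 1/16 = 27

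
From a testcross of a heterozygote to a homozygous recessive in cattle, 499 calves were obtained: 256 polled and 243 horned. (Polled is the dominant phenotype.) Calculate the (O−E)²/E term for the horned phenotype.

A testcross of a heterozygote (Aa × aa) gives a 1:1 phenotypic ratio.
Expected counts for N = 499 under a 1:1 ratio (total parts = 2):
  polled: 499 × 1/2 = 249.5
  horned: 499 × 1/2 = 249.5
Contribution of horned: (243 − 249.5)² / 249.5 = 0.1693

0.169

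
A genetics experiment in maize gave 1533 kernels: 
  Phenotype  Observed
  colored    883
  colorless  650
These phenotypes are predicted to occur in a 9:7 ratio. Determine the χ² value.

1.134

The 9:7 ratio has 16 parts, so with N = 1533 the expected counts are:
  colored: 1533 × 9/16 = 862.3125
  colorless: 1533 × 7/16 = 670.6875
χ² = Σ (O − E)² / E
  colored: (883 − 862.3125)² / 862.3125 = 0.4963
  colorless: (650 − 670.6875)² / 670.6875 = 0.6381
χ² = 0.4963 + 0.6381 = 1.1344 ≈ 1.134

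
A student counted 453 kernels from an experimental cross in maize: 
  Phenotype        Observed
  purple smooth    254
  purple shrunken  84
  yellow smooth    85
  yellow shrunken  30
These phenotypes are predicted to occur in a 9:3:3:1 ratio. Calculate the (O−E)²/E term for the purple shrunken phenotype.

The 9:3:3:1 ratio has 16 parts, so with N = 453 the expected counts are:
  purple smooth: 453 × 9/16 = 254.8125
  purple shrunken: 453 × 3/16 = 84.9375
  yellow smooth: 453 × 3/16 = 84.9375
  yellow shrunken: 453 × 1/16 = 28.3125
Contribution of purple shrunken: (84 − 84.9375)² / 84.9375 = 0.0103

0.010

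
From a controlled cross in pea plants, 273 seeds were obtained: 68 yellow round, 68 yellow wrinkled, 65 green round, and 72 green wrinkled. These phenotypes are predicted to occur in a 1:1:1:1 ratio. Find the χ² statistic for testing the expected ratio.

0.363

Under the 1:1:1:1 hypothesis (Σ ratio = 4, N = 273):
  yellow round: 273 × 1/4 = 68.25
  yellow wrinkled: 273 × 1/4 = 68.25
  green round: 273 × 1/4 = 68.25
  green wrinkled: 273 × 1/4 = 68.25
χ² = Σ (O − E)² / E
  yellow round: (68 − 68.25)² / 68.25 = 0.0009
  yellow wrinkled: (68 − 68.25)² / 68.25 = 0.0009
  green round: (65 − 68.25)² / 68.25 = 0.1548
  green wrinkled: (72 − 68.25)² / 68.25 = 0.2060
χ² = 0.0009 + 0.0009 + 0.1548 + 0.2060 = 0.3626 ≈ 0.363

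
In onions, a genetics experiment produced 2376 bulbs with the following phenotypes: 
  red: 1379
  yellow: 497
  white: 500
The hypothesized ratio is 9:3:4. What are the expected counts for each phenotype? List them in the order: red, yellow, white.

Under the 9:3:4 hypothesis (Σ ratio = 16, N = 2376):
  red: 2376 × 9/16 = 1336.5
  yellow: 2376 × 3/16 = 445.5
  white: 2376 × 4/16 = 594

1336.5, 445.5, 594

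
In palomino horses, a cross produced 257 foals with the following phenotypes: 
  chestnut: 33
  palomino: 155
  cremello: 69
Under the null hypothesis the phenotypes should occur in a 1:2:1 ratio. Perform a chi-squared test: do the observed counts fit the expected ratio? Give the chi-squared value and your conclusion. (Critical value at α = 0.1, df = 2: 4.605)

21.016; not consistent

Expected counts for N = 257 under a 1:2:1 ratio (total parts = 4):
  chestnut: 257 × 1/4 = 64.25
  palomino: 257 × 2/4 = 128.5
  cremello: 257 × 1/4 = 64.25
χ² = Σ (O − E)² / E
  chestnut: (33 − 64.25)² / 64.25 = 15.1994
  palomino: (155 − 128.5)² / 128.5 = 5.4650
  cremello: (69 − 64.25)² / 64.25 = 0.3512
χ² = 15.1994 + 5.4650 + 0.3512 = 21.0156 ≈ 21.016
Degrees of freedom = 3 − 1 = 2; critical value at α = 0.1 is 4.605.
Since 21.016 > 4.605, we reject the null hypothesis — the data do not fit the 1:2:1 ratio.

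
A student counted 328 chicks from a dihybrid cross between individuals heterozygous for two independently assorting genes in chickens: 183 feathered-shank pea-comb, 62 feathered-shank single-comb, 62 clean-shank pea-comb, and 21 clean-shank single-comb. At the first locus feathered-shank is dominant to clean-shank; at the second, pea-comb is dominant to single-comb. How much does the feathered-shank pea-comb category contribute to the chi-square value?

0.012

A dihybrid F₂ with independent assortment and complete dominance at both loci gives a 9:3:3:1 phenotypic ratio.
Expected counts for N = 328 under a 9:3:3:1 ratio (total parts = 16):
  feathered-shank pea-comb: 328 × 9/16 = 184.5
  feathered-shank single-comb: 328 × 3/16 = 61.5
  clean-shank pea-comb: 328 × 3/16 = 61.5
  clean-shank single-comb: 328 × 1/16 = 20.5
Contribution of feathered-shank pea-comb: (183 − 184.5)² / 184.5 = 0.0122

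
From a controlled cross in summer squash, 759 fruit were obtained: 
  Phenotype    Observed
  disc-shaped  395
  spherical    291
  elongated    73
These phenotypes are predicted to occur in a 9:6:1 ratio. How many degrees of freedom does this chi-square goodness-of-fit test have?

A goodness-of-fit test with 3 phenotype classes has df = 3 − 1 = 2.

2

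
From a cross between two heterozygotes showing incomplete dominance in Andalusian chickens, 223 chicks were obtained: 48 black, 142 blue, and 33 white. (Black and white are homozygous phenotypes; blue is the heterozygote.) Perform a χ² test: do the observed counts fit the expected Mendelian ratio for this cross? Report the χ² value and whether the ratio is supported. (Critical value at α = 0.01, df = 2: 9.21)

18.704; not consistent

With incomplete dominance, a heterozygote × heterozygote cross gives a 1:2:1 phenotypic ratio.
Expected counts for N = 223 under a 1:2:1 ratio (total parts = 4):
  black: 223 × 1/4 = 55.75
  blue: 223 × 2/4 = 111.5
  white: 223 × 1/4 = 55.75
χ² = Σ (O − E)² / E
  black: (48 − 55.75)² / 55.75 = 1.0774
  blue: (142 − 111.5)² / 111.5 = 8.3430
  white: (33 − 55.75)² / 55.75 = 9.2836
χ² = 1.0774 + 8.3430 + 9.2836 = 18.704
Degrees of freedom = 3 − 1 = 2; critical value at α = 0.01 is 9.21.
Since 18.704 > 9.21, we reject the null hypothesis — the data do not fit the 1:2:1 ratio.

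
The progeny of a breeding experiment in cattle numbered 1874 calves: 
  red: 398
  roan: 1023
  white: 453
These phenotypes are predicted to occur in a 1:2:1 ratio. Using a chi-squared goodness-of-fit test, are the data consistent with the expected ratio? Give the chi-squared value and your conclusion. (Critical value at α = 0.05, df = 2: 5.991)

19.015; not consistent

Under the 1:2:1 hypothesis (Σ ratio = 4, N = 1874):
  red: 1874 × 1/4 = 468.5
  roan: 1874 × 2/4 = 937
  white: 1874 × 1/4 = 468.5
χ² = Σ (O − E)² / E
  red: (398 − 468.5)² / 468.5 = 10.6089
  roan: (1023 − 937)² / 937 = 7.8933
  white: (453 − 468.5)² / 468.5 = 0.5128
χ² = 10.6089 + 7.8933 + 0.5128 = 19.015
Degrees of freedom = 3 − 1 = 2; critical value at α = 0.05 is 5.991.
Since 19.015 > 5.991, we reject the null hypothesis — the data do not fit the 1:2:1 ratio.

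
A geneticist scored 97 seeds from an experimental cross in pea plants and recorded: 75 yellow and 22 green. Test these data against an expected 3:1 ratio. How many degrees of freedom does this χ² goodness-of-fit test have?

1

A goodness-of-fit test with 2 phenotype classes has df = 2 − 1 = 1.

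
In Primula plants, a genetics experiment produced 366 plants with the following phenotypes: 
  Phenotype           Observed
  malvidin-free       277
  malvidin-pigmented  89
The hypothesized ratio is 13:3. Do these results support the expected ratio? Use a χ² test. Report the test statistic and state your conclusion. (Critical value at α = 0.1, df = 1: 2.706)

7.445; not consistent

Under the 13:3 hypothesis (Σ ratio = 16, N = 366):
  malvidin-free: 366 × 13/16 = 297.375
  malvidin-pigmented: 366 × 3/16 = 68.625
χ² = Σ (O − E)² / E
  malvidin-free: (277 − 297.375)² / 297.375 = 1.3960
  malvidin-pigmented: (89 − 68.625)² / 68.625 = 6.0494
χ² = 1.3960 + 6.0494 = 7.4454 ≈ 7.445
Degrees of freedom = 2 − 1 = 1; critical value at α = 0.1 is 2.706.
Since 7.445 > 2.706, we reject the null hypothesis — the data do not fit the 13:3 ratio.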